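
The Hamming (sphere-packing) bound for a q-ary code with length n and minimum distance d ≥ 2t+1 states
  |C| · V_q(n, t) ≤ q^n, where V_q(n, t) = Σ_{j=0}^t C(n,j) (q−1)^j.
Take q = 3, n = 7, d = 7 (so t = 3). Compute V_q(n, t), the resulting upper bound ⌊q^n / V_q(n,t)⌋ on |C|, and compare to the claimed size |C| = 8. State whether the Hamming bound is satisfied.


V_q(n, t) = 379, q^n = 2187, Hamming bound = 5, |C| = 8 > bound (violated).

Step 1: Compute V_q(n, t) = Σ_{j=0}^3 C(n, j) (q−1)^j.
  j = 0: C(7,0)·(2)^0 = 1·1 = 1.
  j = 1: C(7,1)·(2)^1 = 7·2 = 14.
  j = 2: C(7,2)·(2)^2 = 21·4 = 84.
  j = 3: C(7,3)·(2)^3 = 35·8 = 280.
  V_q(n, t) = 1 + 14 + 84 + 280 = 379.
Step 2: q^n = 3^7 = 2187.
Step 3: Hamming bound ⌊q^n / V_q(n,t)⌋ = ⌊2187/379⌋ = 5.
Step 4: Compare |C| = 8 to 5: violated.
The claimed |C| lies above the Hamming bound, so no 3-ary code of length 7 with d ≥ 7 can have 8 codewords.


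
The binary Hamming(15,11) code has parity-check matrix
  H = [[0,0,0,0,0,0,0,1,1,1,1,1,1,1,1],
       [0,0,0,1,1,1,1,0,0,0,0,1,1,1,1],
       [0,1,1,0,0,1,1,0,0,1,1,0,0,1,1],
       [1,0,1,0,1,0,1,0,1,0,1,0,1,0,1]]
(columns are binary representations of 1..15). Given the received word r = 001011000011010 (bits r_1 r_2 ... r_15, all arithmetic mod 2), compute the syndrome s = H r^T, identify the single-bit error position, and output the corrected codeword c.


s = (1, 0, 0, 1)^T, error position = 9, corrected codeword c = 001011001011010

Compute s = H r^T mod 2 one row at a time:
  s_1 = 0 + 0 + 0 + 1 + 1 + 0 + 1 + 0 = 3 ≡ 1 (mod 2).
  s_2 = 0 + 1 + 1 + 0 + 1 + 0 + 1 + 0 = 4 ≡ 0 (mod 2).
  s_3 = 0 + 1 + 1 + 0 + 0 + 1 + 1 + 0 = 4 ≡ 0 (mod 2).
  s_4 = 0 + 1 + 1 + 0 + 0 + 1 + 0 + 0 = 3 ≡ 1 (mod 2).
s = (1, 0, 0, 1)^T — this equals column 9 of H (binary 1001), so error is at position 9.
Correct: flip bit 9 of r = 001011000011010 to get c = 001011001011010.


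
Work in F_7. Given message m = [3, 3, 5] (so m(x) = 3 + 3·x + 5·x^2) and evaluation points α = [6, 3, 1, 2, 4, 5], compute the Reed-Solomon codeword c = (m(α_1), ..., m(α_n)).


c = [5, 1, 4, 1, 4, 3]

Message polynomial: m(x) = 3 + 3·x + 5·x^2 (mod 7).
For each evaluation point α_i, compute m(α_i) mod 7:
  α_1 = 6: Horner steps 5 → 5 → 5, so m(6) = 5.
  α_2 = 3: Horner steps 5 → 4 → 1, so m(3) = 1.
  α_3 = 1: Horner steps 5 → 1 → 4, so m(1) = 4.
  α_4 = 2: Horner steps 5 → 6 → 1, so m(2) = 1.
  α_5 = 4: Horner steps 5 → 2 → 4, so m(4) = 4.
  α_6 = 5: Horner steps 5 → 0 → 3, so m(5) = 3.
Codeword c = [5, 1, 4, 1, 4, 3] ∈ F_7^6.


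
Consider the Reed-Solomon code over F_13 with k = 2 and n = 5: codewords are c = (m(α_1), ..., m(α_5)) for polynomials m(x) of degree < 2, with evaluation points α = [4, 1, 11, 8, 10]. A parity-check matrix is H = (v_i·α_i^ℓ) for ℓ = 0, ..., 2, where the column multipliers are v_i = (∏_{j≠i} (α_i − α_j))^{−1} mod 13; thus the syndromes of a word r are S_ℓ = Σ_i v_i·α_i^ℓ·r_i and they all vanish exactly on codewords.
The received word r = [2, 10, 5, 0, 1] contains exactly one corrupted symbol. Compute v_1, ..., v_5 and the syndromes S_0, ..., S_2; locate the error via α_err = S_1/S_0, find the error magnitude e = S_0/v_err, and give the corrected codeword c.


S = (6, 8, 2), error at position 5, error magnitude e = 2, c = [2, 10, 5, 0, 12].

Step 1: column multipliers v_i = (∏_{j≠i}(α_i − α_j))^{−1} mod 13.
  i = 1 (α = 4): (4−1)(4−11)(4−8)(4−10) = 3·(−7)·(−4)·(−6) = −504 ≡ 3, so v_1 = 3^{−1} = 9 (mod 13).
  i = 2 (α = 1): (1−4)(1−11)(1−8)(1−10) = (−3)·(−10)·(−7)·(−9) = 1890 ≡ 5, so v_2 = 5^{−1} = 8 (mod 13).
  i = 3 (α = 11): (11−4)(11−1)(11−8)(11−10) = 7·10·3·1 = 210 ≡ 2, so v_3 = 2^{−1} = 7 (mod 13).
  i = 4 (α = 8): (8−4)(8−1)(8−11)(8−10) = 4·7·(−3)·(−2) = 168 ≡ 12, so v_4 = 12^{−1} = 12 (mod 13).
  i = 5 (α = 10): (10−4)(10−1)(10−11)(10−8) = 6·9·(−1)·2 = −108 ≡ 9, so v_5 = 9^{−1} = 3 (mod 13).
  v = [9, 8, 7, 12, 3].
Step 2: syndromes of r = [2, 10, 5, 0, 1] (all sums mod 13).
  S_0 = Σ v_i r_i = 9·2 + 8·10 + 7·5 + 12·0 + 3·1 = 136 ≡ 6.
  S_1 = Σ v_i α_i r_i = 9·4·2 + 8·1·10 + 7·11·5 + 12·8·0 + 3·10·1 = 567 ≡ 8.
  α_i^2 mod 13 = [3, 1, 4, 12, 9].
  S_2 = Σ v_i α_i^2 r_i = 9·3·2 + 8·1·10 + 7·4·5 + 12·12·0 + 3·9·1 = 301 ≡ 2.
  S = (6, 8, 2) ≠ 0, so r is not a codeword (an error is present).
Step 3: locate the error. For a single error e at position i, S_ℓ = v_i·e·α_i^ℓ, so α_err = S_1/S_0.
  S_0^{−1} = 6^{−1} = 11 (mod 13), so α_err = 8·11 = 88 ≡ 10 = α_5. Error position i = 5.
  Consistency check: S_2/S_1 = 2·5 = 10 ≡ 10 = α_err ✓ (single-error assumption holds).
Step 4: error magnitude e = S_0/v_5 = S_0·∏_{j≠5}(α_5 − α_j) = 6·9 = 54 ≡ 2 (mod 13).
Step 5: correct position 5: c_5 = r_5 − e = 1 − 2 ≡ 12 (mod 13). Hence c = [2, 10, 5, 0, 12].
  Check: interpolating c through the α_i gives m(x) = 4 + 6·x (degree < 2) with m(α_i) = c_i for every i, so c is indeed a codeword.


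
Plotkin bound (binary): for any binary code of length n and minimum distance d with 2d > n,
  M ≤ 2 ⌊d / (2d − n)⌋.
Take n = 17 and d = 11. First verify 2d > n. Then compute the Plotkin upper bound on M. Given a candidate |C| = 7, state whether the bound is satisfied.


Plotkin bound M ≤ 4; given |C| = 7 > bound (violated).

Check applicability: 2d = 22, n = 17.
2d − n = 5 > 0, so Plotkin applies.
Compute d/(2d−n) = 11/5 ≈ 2.2000.
⌊d/(2d−n)⌋ = 2.
Plotkin bound: M ≤ 2·2 = 4.
Given |C| = 7, check: VIOLATED.
This |C| is above the Plotkin bound, so no binary code with n = 17, d = 11 and 7 codewords exists.


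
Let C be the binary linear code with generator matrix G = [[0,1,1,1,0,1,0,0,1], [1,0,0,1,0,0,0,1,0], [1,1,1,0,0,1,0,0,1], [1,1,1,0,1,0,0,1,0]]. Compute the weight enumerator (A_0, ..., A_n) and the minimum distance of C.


Weight distribution: A_0 = 1, A_1 = 1, A_2 = 1, A_3 = 2, A_4 = 3, A_5 = 5, A_6 = 3. Minimum distance d = 1.

Enumerate all 2^4 = 16 messages m ∈ F_2^4.
For each, compute codeword c = mG in F_2^9, then tally its weight.
  m = 0000 → c = 000000000, weight = 0.
  m = 1000 → c = 011101001, weight = 5.
  m = 0100 → c = 100100010, weight = 3.
  m = 1100 → c = 111001011, weight = 6.
  m = 0010 → c = 111001001, weight = 5.
  m = 1010 → c = 100100000, weight = 2.
  m = 0110 → c = 011101011, weight = 6.
  m = 1110 → c = 000000010, weight = 1.
  m = 0001 → c = 111010010, weight = 5.
  m = 1001 → c = 100111011, weight = 6.
  m = 0101 → c = 011110000, weight = 4.
  m = 1101 → c = 000011001, weight = 3.
  m = 0011 → c = 000011011, weight = 4.
  m = 1011 → c = 011110010, weight = 5.
  m = 0111 → c = 100111001, weight = 5.
  m = 1111 → c = 111010000, weight = 4.
Tally weights:
  weight 0: 1 codewords.
  weight 1: 1 codewords.
  weight 2: 1 codewords.
  weight 3: 2 codewords.
  weight 4: 3 codewords.
  weight 5: 5 codewords.
  weight 6: 3 codewords.
Minimum distance d = smallest w > 0 with A_w > 0 = 1.
Sanity: Σ A_w = 16 = 2^4 = 16 ✓.


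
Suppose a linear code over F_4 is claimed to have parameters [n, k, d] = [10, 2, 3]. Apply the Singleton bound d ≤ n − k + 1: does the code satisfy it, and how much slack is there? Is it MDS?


Singleton RHS = n − k + 1 = 9, slack = 6, bound satisfied, not MDS.

Singleton bound: d ≤ n − k + 1.
Here n = 10, k = 2, so n − k + 1 = 9.
Given d = 3, check d ≤ 9: YES.
Slack = (n − k + 1) − d = 6.
The code is NOT MDS (slack = 6 > 0).
Description: the claimed parameters are [10, 2, 3]_4; such a code would be non-MDS.


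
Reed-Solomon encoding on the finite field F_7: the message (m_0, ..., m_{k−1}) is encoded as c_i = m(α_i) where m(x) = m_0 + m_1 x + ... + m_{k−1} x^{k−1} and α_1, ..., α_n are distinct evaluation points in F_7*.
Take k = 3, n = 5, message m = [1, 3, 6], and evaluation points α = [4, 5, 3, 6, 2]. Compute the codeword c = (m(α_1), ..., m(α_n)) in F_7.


c = [4, 5, 1, 4, 3]

Message polynomial: m(x) = 1 + 3·x + 6·x^2 (mod 7).
For each evaluation point α_i, compute m(α_i) mod 7:
  α_1 = 4: Horner steps 6 → 6 → 4, so m(4) = 4.
  α_2 = 5: Horner steps 6 → 5 → 5, so m(5) = 5.
  α_3 = 3: Horner steps 6 → 0 → 1, so m(3) = 1.
  α_4 = 6: Horner steps 6 → 4 → 4, so m(6) = 4.
  α_5 = 2: Horner steps 6 → 1 → 3, so m(2) = 3.
Codeword c = [4, 5, 1, 4, 3] ∈ F_7^5.


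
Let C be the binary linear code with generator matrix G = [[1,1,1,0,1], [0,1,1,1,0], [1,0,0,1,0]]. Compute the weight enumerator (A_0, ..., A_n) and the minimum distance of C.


Weight distribution: A_0 = 1, A_1 = 1, A_2 = 1, A_3 = 3, A_4 = 2. Minimum distance d = 1.

Enumerate all 2^3 = 8 messages m ∈ F_2^3.
For each, compute codeword c = mG in F_2^5, then tally its weight.
  m = 000 → c = 00000, weight = 0.
  m = 100 → c = 11101, weight = 4.
  m = 010 → c = 01110, weight = 3.
  m = 110 → c = 10011, weight = 3.
  m = 001 → c = 10010, weight = 2.
  m = 101 → c = 01111, weight = 4.
  m = 011 → c = 11100, weight = 3.
  m = 111 → c = 00001, weight = 1.
Tally weights:
  weight 0: 1 codewords.
  weight 1: 1 codewords.
  weight 2: 1 codewords.
  weight 3: 3 codewords.
  weight 4: 2 codewords.
Minimum distance d = smallest w > 0 with A_w > 0 = 1.
Sanity: Σ A_w = 8 = 2^3 = 8 ✓.


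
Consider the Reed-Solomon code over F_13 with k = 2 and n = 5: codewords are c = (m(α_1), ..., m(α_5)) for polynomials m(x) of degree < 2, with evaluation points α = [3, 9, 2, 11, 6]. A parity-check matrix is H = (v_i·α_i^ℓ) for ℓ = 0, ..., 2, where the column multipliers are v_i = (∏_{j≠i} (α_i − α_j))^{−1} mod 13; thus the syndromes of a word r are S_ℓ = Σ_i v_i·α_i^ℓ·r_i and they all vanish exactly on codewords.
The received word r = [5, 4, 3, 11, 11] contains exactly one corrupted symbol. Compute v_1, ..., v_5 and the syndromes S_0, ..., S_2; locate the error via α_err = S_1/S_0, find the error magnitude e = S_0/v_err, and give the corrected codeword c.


S = (11, 4, 5), error at position 4, error magnitude e = 3, c = [5, 4, 3, 8, 11].

Step 1: column multipliers v_i = (∏_{j≠i}(α_i − α_j))^{−1} mod 13.
  i = 1 (α = 3): (3−9)(3−2)(3−11)(3−6) = (−6)·1·(−8)·(−3) = −144 ≡ 12, so v_1 = 12^{−1} = 12 (mod 13).
  i = 2 (α = 9): (9−3)(9−2)(9−11)(9−6) = 6·7·(−2)·3 = −252 ≡ 8, so v_2 = 8^{−1} = 5 (mod 13).
  i = 3 (α = 2): (2−3)(2−9)(2−11)(2−6) = (−1)·(−7)·(−9)·(−4) = 252 ≡ 5, so v_3 = 5^{−1} = 8 (mod 13).
  i = 4 (α = 11): (11−3)(11−9)(11−2)(11−6) = 8·2·9·5 = 720 ≡ 5, so v_4 = 5^{−1} = 8 (mod 13).
  i = 5 (α = 6): (6−3)(6−9)(6−2)(6−11) = 3·(−3)·4·(−5) = 180 ≡ 11, so v_5 = 11^{−1} = 6 (mod 13).
  v = [12, 5, 8, 8, 6].
Step 2: syndromes of r = [5, 4, 3, 11, 11] (all sums mod 13).
  S_0 = Σ v_i r_i = 12·5 + 5·4 + 8·3 + 8·11 + 6·11 = 258 ≡ 11.
  S_1 = Σ v_i α_i r_i = 12·3·5 + 5·9·4 + 8·2·3 + 8·11·11 + 6·6·11 = 1772 ≡ 4.
  α_i^2 mod 13 = [9, 3, 4, 4, 10].
  S_2 = Σ v_i α_i^2 r_i = 12·9·5 + 5·3·4 + 8·4·3 + 8·4·11 + 6·10·11 = 1708 ≡ 5.
  S = (11, 4, 5) ≠ 0, so r is not a codeword (an error is present).
Step 3: locate the error. For a single error e at position i, S_ℓ = v_i·e·α_i^ℓ, so α_err = S_1/S_0.
  S_0^{−1} = 11^{−1} = 6 (mod 13), so α_err = 4·6 = 24 ≡ 11 = α_4. Error position i = 4.
  Consistency check: S_2/S_1 = 5·10 = 50 ≡ 11 = α_err ✓ (single-error assumption holds).
Step 4: error magnitude e = S_0/v_4 = S_0·∏_{j≠4}(α_4 − α_j) = 11·5 = 55 ≡ 3 (mod 13).
Step 5: correct position 4: c_4 = r_4 − e = 11 − 3 ≡ 8 (mod 13). Hence c = [5, 4, 3, 8, 11].
  Check: interpolating c through the α_i gives m(x) = 12 + 2·x (degree < 2) with m(α_i) = c_i for every i, so c is indeed a codeword.


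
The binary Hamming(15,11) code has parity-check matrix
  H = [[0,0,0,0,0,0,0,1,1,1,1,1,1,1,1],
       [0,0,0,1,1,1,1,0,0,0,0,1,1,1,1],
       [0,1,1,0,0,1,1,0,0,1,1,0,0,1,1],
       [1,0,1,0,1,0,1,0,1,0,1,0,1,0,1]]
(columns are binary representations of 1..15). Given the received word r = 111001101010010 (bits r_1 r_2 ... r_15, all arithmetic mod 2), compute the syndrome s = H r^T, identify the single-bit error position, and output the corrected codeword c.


s = (1, 1, 0, 1)^T, error position = 13, corrected codeword c = 111001101010110

Compute s = H r^T mod 2 one row at a time:
  s_1 = 0 + 1 + 0 + 1 + 0 + 0 + 1 + 0 = 3 ≡ 1 (mod 2).
  s_2 = 0 + 0 + 1 + 1 + 0 + 0 + 1 + 0 = 3 ≡ 1 (mod 2).
  s_3 = 1 + 1 + 1 + 1 + 0 + 1 + 1 + 0 = 6 ≡ 0 (mod 2).
  s_4 = 1 + 1 + 0 + 1 + 1 + 1 + 0 + 0 = 5 ≡ 1 (mod 2).
s = (1, 1, 0, 1)^T — this equals column 13 of H (binary 1101), so error is at position 13.
Correct: flip bit 13 of r = 111001101010010 to get c = 111001101010110.


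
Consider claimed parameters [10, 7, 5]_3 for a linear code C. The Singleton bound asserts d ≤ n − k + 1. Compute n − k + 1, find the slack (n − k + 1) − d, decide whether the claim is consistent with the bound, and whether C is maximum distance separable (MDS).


Singleton RHS = n − k + 1 = 4, slack = -1, bound violated (no such code; not MDS).

Singleton bound: d ≤ n − k + 1.
Here n = 10, k = 7, so n − k + 1 = 4.
Given d = 5, check d ≤ 4: NO.
Slack = (n − k + 1) − d = -1.
The slack is negative: d = 5 exceeds n − k + 1 = 4 by 1, so the Singleton bound is violated and no linear [10, 7, 5]_3 code can exist. In particular it is not MDS (MDS requires d = n − k + 1 exactly).
Description: the claimed parameters are [10, 7, 5]_3; such a code would be impossible (violates the Singleton bound).


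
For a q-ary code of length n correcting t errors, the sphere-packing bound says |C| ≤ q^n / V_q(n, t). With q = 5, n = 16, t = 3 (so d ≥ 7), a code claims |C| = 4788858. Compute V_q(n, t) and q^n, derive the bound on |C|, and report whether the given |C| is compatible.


V_q(n, t) = 37825, q^n = 152587890625, Hamming bound = 4034048, |C| = 4788858 > bound (violated).

Step 1: Compute V_q(n, t) = Σ_{j=0}^3 C(n, j) (q−1)^j.
  j = 0: C(16,0)·(4)^0 = 1·1 = 1.
  j = 1: C(16,1)·(4)^1 = 16·4 = 64.
  j = 2: C(16,2)·(4)^2 = 120·16 = 1920.
  j = 3: C(16,3)·(4)^3 = 560·64 = 35840.
  V_q(n, t) = 1 + 64 + 1920 + 35840 = 37825.
Step 2: q^n = 5^16 = 152587890625.
Step 3: Hamming bound ⌊q^n / V_q(n,t)⌋ = ⌊152587890625/37825⌋ = 4034048.
Step 4: Compare |C| = 4788858 to 4034048: violated.
The claimed |C| lies above the Hamming bound, so no 5-ary code of length 16 with d ≥ 7 can have 4788858 codewords.


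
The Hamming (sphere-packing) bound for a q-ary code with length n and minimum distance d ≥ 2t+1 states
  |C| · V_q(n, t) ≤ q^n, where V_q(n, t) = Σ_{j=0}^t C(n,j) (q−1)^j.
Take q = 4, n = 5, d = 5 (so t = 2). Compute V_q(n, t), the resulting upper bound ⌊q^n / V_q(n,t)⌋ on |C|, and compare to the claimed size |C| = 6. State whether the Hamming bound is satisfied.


V_q(n, t) = 106, q^n = 1024, Hamming bound = 9, |C| = 6 ≤ bound (satisfied).

Step 1: Compute V_q(n, t) = Σ_{j=0}^2 C(n, j) (q−1)^j.
  j = 0: C(5,0)·(3)^0 = 1·1 = 1.
  j = 1: C(5,1)·(3)^1 = 5·3 = 15.
  j = 2: C(5,2)·(3)^2 = 10·9 = 90.
  V_q(n, t) = 1 + 15 + 90 = 106.
Step 2: q^n = 4^5 = 1024.
Step 3: Hamming bound ⌊q^n / V_q(n,t)⌋ = ⌊1024/106⌋ = 9.
Step 4: Compare |C| = 6 to 9: satisfied.
The claimed |C| lies below the Hamming bound.


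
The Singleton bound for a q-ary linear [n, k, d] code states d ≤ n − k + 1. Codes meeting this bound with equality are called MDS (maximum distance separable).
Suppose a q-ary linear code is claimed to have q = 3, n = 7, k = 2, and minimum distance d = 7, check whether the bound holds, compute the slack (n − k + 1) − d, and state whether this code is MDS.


Singleton RHS = n − k + 1 = 6, slack = -1, bound violated (no such code; not MDS).

Singleton bound: d ≤ n − k + 1.
Here n = 7, k = 2, so n − k + 1 = 6.
Given d = 7, check d ≤ 6: NO.
Slack = (n − k + 1) − d = -1.
The slack is negative: d = 7 exceeds n − k + 1 = 6 by 1, so the Singleton bound is violated and no linear [7, 2, 7]_3 code can exist. In particular it is not MDS (MDS requires d = n − k + 1 exactly).
Description: the claimed parameters are [7, 2, 7]_3; such a code would be impossible (violates the Singleton bound).


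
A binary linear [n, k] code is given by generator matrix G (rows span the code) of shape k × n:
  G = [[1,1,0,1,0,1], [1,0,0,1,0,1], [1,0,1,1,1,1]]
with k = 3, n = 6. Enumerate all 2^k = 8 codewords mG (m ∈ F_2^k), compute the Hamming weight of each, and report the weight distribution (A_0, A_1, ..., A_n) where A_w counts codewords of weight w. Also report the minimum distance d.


Weight distribution: A_0 = 1, A_1 = 1, A_2 = 1, A_3 = 2, A_4 = 1, A_5 = 1, A_6 = 1. Minimum distance d = 1.

Enumerate all 2^3 = 8 messages m ∈ F_2^3.
For each, compute codeword c = mG in F_2^6, then tally its weight.
  m = 000 → c = 000000, weight = 0.
  m = 100 → c = 110101, weight = 4.
  m = 010 → c = 100101, weight = 3.
  m = 110 → c = 010000, weight = 1.
  m = 001 → c = 101111, weight = 5.
  m = 101 → c = 011010, weight = 3.
  m = 011 → c = 001010, weight = 2.
  m = 111 → c = 111111, weight = 6.
Tally weights:
  weight 0: 1 codewords.
  weight 1: 1 codewords.
  weight 2: 1 codewords.
  weight 3: 2 codewords.
  weight 4: 1 codewords.
  weight 5: 1 codewords.
  weight 6: 1 codewords.
Minimum distance d = smallest w > 0 with A_w > 0 = 1.
Sanity: Σ A_w = 8 = 2^3 = 8 ✓.


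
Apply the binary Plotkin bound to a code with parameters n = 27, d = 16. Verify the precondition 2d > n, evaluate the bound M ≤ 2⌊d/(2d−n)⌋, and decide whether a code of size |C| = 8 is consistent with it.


Plotkin bound M ≤ 6; given |C| = 8 > bound (violated).

Check applicability: 2d = 32, n = 27.
2d − n = 5 > 0, so Plotkin applies.
Compute d/(2d−n) = 16/5 ≈ 3.2000.
⌊d/(2d−n)⌋ = 3.
Plotkin bound: M ≤ 2·3 = 6.
Given |C| = 8, check: VIOLATED.
This |C| is above the Plotkin bound, so no binary code with n = 27, d = 16 and 8 codewords exists.


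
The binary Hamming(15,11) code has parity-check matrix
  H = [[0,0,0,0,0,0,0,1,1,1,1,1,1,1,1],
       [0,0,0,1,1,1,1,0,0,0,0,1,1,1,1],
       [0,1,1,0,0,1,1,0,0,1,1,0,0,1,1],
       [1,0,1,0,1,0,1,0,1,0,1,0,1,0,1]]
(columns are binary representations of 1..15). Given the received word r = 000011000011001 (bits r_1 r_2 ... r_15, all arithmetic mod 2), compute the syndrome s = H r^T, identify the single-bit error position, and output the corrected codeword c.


s = (1, 0, 1, 1)^T, error position = 11, corrected codeword c = 000011000001001

Compute s = H r^T mod 2 one row at a time:
  s_1 = 0 + 0 + 0 + 1 + 1 + 0 + 0 + 1 = 3 ≡ 1 (mod 2).
  s_2 = 0 + 1 + 1 + 0 + 1 + 0 + 0 + 1 = 4 ≡ 0 (mod 2).
  s_3 = 0 + 0 + 1 + 0 + 0 + 1 + 0 + 1 = 3 ≡ 1 (mod 2).
  s_4 = 0 + 0 + 1 + 0 + 0 + 1 + 0 + 1 = 3 ≡ 1 (mod 2).
s = (1, 0, 1, 1)^T — this equals column 11 of H (binary 1011), so error is at position 11.
Correct: flip bit 11 of r = 000011000011001 to get c = 000011000001001.


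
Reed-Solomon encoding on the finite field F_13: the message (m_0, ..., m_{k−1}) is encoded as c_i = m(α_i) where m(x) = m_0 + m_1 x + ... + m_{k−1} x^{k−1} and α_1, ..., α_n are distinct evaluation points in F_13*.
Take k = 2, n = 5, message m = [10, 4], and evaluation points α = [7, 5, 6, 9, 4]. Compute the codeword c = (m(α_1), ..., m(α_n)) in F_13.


c = [12, 4, 8, 7, 0]

Message polynomial: m(x) = 10 + 4·x (mod 13).
For each evaluation point α_i, compute m(α_i) mod 13:
  α_1 = 7: Horner steps 4 → 12, so m(7) = 12.
  α_2 = 5: Horner steps 4 → 4, so m(5) = 4.
  α_3 = 6: Horner steps 4 → 8, so m(6) = 8.
  α_4 = 9: Horner steps 4 → 7, so m(9) = 7.
  α_5 = 4: Horner steps 4 → 0, so m(4) = 0.
Codeword c = [12, 4, 8, 7, 0] ∈ F_13^5.


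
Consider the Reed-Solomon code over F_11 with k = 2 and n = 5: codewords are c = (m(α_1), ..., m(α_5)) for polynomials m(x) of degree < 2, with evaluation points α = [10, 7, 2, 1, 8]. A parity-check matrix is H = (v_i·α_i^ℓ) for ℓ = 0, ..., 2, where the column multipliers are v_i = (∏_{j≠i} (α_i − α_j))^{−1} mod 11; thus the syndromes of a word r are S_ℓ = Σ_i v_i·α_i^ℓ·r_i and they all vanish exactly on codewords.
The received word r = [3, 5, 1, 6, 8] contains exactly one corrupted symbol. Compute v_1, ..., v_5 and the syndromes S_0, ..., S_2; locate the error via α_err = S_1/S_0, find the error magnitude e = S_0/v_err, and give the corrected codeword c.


S = (2, 2, 2), error at position 4, error magnitude e = 8, c = [3, 5, 1, 9, 8].

Step 1: column multipliers v_i = (∏_{j≠i}(α_i − α_j))^{−1} mod 11.
  i = 1 (α = 10): (10−7)(10−2)(10−1)(10−8) = 3·8·9·2 = 432 ≡ 3, so v_1 = 3^{−1} = 4 (mod 11).
  i = 2 (α = 7): (7−10)(7−2)(7−1)(7−8) = (−3)·5·6·(−1) = 90 ≡ 2, so v_2 = 2^{−1} = 6 (mod 11).
  i = 3 (α = 2): (2−10)(2−7)(2−1)(2−8) = (−8)·(−5)·1·(−6) = −240 ≡ 2, so v_3 = 2^{−1} = 6 (mod 11).
  i = 4 (α = 1): (1−10)(1−7)(1−2)(1−8) = (−9)·(−6)·(−1)·(−7) = 378 ≡ 4, so v_4 = 4^{−1} = 3 (mod 11).
  i = 5 (α = 8): (8−10)(8−7)(8−2)(8−1) = (−2)·1·6·7 = −84 ≡ 4, so v_5 = 4^{−1} = 3 (mod 11).
  v = [4, 6, 6, 3, 3].
Step 2: syndromes of r = [3, 5, 1, 6, 8] (all sums mod 11).
  S_0 = Σ v_i r_i = 4·3 + 6·5 + 6·1 + 3·6 + 3·8 = 90 ≡ 2.
  S_1 = Σ v_i α_i r_i = 4·10·3 + 6·7·5 + 6·2·1 + 3·1·6 + 3·8·8 = 552 ≡ 2.
  α_i^2 mod 11 = [1, 5, 4, 1, 9].
  S_2 = Σ v_i α_i^2 r_i = 4·1·3 + 6·5·5 + 6·4·1 + 3·1·6 + 3·9·8 = 420 ≡ 2.
  S = (2, 2, 2) ≠ 0, so r is not a codeword (an error is present).
Step 3: locate the error. For a single error e at position i, S_ℓ = v_i·e·α_i^ℓ, so α_err = S_1/S_0.
  S_0^{−1} = 2^{−1} = 6 (mod 11), so α_err = 2·6 = 12 ≡ 1 = α_4. Error position i = 4.
  Consistency check: S_2/S_1 = 2·6 = 12 ≡ 1 = α_err ✓ (single-error assumption holds).
Step 4: error magnitude e = S_0/v_4 = S_0·∏_{j≠4}(α_4 − α_j) = 2·4 = 8 ≡ 8 (mod 11).
Step 5: correct position 4: c_4 = r_4 − e = 6 − 8 ≡ 9 (mod 11). Hence c = [3, 5, 1, 9, 8].
  Check: interpolating c through the α_i gives m(x) = 6 + 3·x (degree < 2) with m(α_i) = c_i for every i, so c is indeed a codeword.


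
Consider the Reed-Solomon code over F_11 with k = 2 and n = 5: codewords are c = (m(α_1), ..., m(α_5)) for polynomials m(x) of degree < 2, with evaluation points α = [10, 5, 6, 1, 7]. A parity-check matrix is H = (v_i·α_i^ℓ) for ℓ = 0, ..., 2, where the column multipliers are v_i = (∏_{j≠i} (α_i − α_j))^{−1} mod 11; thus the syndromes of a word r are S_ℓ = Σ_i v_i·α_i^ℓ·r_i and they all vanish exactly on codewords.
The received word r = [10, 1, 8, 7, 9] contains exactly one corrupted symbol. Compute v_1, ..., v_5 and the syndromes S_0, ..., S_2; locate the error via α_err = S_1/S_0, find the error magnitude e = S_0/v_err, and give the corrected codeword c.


S = (4, 2, 1), error at position 3, error magnitude e = 3, c = [10, 1, 5, 7, 9].

Step 1: column multipliers v_i = (∏_{j≠i}(α_i − α_j))^{−1} mod 11.
  i = 1 (α = 10): (10−5)(10−6)(10−1)(10−7) = 5·4·9·3 = 540 ≡ 1, so v_1 = 1^{−1} = 1 (mod 11).
  i = 2 (α = 5): (5−10)(5−6)(5−1)(5−7) = (−5)·(−1)·4·(−2) = −40 ≡ 4, so v_2 = 4^{−1} = 3 (mod 11).
  i = 3 (α = 6): (6−10)(6−5)(6−1)(6−7) = (−4)·1·5·(−1) = 20 ≡ 9, so v_3 = 9^{−1} = 5 (mod 11).
  i = 4 (α = 1): (1−10)(1−5)(1−6)(1−7) = (−9)·(−4)·(−5)·(−6) = 1080 ≡ 2, so v_4 = 2^{−1} = 6 (mod 11).
  i = 5 (α = 7): (7−10)(7−5)(7−6)(7−1) = (−3)·2·1·6 = −36 ≡ 8, so v_5 = 8^{−1} = 7 (mod 11).
  v = [1, 3, 5, 6, 7].
Step 2: syndromes of r = [10, 1, 8, 7, 9] (all sums mod 11).
  S_0 = Σ v_i r_i = 1·10 + 3·1 + 5·8 + 6·7 + 7·9 = 158 ≡ 4.
  S_1 = Σ v_i α_i r_i = 1·10·10 + 3·5·1 + 5·6·8 + 6·1·7 + 7·7·9 = 838 ≡ 2.
  α_i^2 mod 11 = [1, 3, 3, 1, 5].
  S_2 = Σ v_i α_i^2 r_i = 1·1·10 + 3·3·1 + 5·3·8 + 6·1·7 + 7·5·9 = 496 ≡ 1.
  S = (4, 2, 1) ≠ 0, so r is not a codeword (an error is present).
Step 3: locate the error. For a single error e at position i, S_ℓ = v_i·e·α_i^ℓ, so α_err = S_1/S_0.
  S_0^{−1} = 4^{−1} = 3 (mod 11), so α_err = 2·3 = 6 ≡ 6 = α_3. Error position i = 3.
  Consistency check: S_2/S_1 = 1·6 = 6 ≡ 6 = α_err ✓ (single-error assumption holds).
Step 4: error magnitude e = S_0/v_3 = S_0·∏_{j≠3}(α_3 − α_j) = 4·9 = 36 ≡ 3 (mod 11).
Step 5: correct position 3: c_3 = r_3 − e = 8 − 3 ≡ 5 (mod 11). Hence c = [10, 1, 5, 7, 9].
  Check: interpolating c through the α_i gives m(x) = 3 + 4·x (degree < 2) with m(α_i) = c_i for every i, so c is indeed a codeword.


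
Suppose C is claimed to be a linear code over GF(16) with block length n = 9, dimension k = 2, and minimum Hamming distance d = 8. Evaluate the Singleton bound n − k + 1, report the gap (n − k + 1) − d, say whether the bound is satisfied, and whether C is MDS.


Singleton RHS = n − k + 1 = 8, slack = 0, bound satisfied, MDS.

Singleton bound: d ≤ n − k + 1.
Here n = 9, k = 2, so n − k + 1 = 8.
Given d = 8, check d ≤ 8: YES.
Slack = (n − k + 1) − d = 0.
The code is MDS (slack = 0).
Description: the claimed parameters are [9, 2, 8]_16; such a code would be MDS (meets Singleton bound).


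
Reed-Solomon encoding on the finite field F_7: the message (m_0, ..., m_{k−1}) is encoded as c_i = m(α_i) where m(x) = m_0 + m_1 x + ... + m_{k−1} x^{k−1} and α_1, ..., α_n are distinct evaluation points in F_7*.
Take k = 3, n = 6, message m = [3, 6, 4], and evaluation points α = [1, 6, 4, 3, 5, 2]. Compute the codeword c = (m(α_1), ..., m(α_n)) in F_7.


c = [6, 1, 0, 1, 0, 3]

Message polynomial: m(x) = 3 + 6·x + 4·x^2 (mod 7).
For each evaluation point α_i, compute m(α_i) mod 7:
  α_1 = 1: Horner steps 4 → 3 → 6, so m(1) = 6.
  α_2 = 6: Horner steps 4 → 2 → 1, so m(6) = 1.
  α_3 = 4: Horner steps 4 → 1 → 0, so m(4) = 0.
  α_4 = 3: Horner steps 4 → 4 → 1, so m(3) = 1.
  α_5 = 5: Horner steps 4 → 5 → 0, so m(5) = 0.
  α_6 = 2: Horner steps 4 → 0 → 3, so m(2) = 3.
Codeword c = [6, 1, 0, 1, 0, 3] ∈ F_7^6.


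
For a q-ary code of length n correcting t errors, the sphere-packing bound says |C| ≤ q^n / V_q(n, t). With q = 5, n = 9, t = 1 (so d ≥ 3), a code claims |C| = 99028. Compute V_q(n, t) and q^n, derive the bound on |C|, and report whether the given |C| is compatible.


V_q(n, t) = 37, q^n = 1953125, Hamming bound = 52787, |C| = 99028 > bound (violated).

Step 1: Compute V_q(n, t) = Σ_{j=0}^1 C(n, j) (q−1)^j.
  j = 0: C(9,0)·(4)^0 = 1·1 = 1.
  j = 1: C(9,1)·(4)^1 = 9·4 = 36.
  V_q(n, t) = 1 + 36 = 37.
Step 2: q^n = 5^9 = 1953125.
Step 3: Hamming bound ⌊q^n / V_q(n,t)⌋ = ⌊1953125/37⌋ = 52787.
Step 4: Compare |C| = 99028 to 52787: violated.
The claimed |C| lies above the Hamming bound, so no 5-ary code of length 9 with d ≥ 3 can have 99028 codewords.


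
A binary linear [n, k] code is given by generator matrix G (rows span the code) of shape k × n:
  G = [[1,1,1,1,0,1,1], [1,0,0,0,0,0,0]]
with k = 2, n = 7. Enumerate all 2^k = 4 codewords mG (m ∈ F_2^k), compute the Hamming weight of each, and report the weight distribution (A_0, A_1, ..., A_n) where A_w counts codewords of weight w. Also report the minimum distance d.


Weight distribution: A_0 = 1, A_1 = 1, A_5 = 1, A_6 = 1. Minimum distance d = 1.

Enumerate all 2^2 = 4 messages m ∈ F_2^2.
For each, compute codeword c = mG in F_2^7, then tally its weight.
  m = 00 → c = 0000000, weight = 0.
  m = 10 → c = 1111011, weight = 6.
  m = 01 → c = 1000000, weight = 1.
  m = 11 → c = 0111011, weight = 5.
Tally weights:
  weight 0: 1 codewords.
  weight 1: 1 codewords.
  weight 5: 1 codewords.
  weight 6: 1 codewords.
Minimum distance d = smallest w > 0 with A_w > 0 = 1.
Sanity: Σ A_w = 4 = 2^2 = 4 ✓.


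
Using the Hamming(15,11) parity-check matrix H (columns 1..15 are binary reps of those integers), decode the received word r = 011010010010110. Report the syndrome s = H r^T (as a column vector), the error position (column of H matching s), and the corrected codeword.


s = (0, 1, 0, 0)^T, error position = 4, corrected codeword c = 011110010010110

Compute s = H r^T mod 2 one row at a time:
  s_1 = 1 + 0 + 0 + 1 + 0 + 1 + 1 + 0 = 4 ≡ 0 (mod 2).
  s_2 = 0 + 1 + 0 + 0 + 0 + 1 + 1 + 0 = 3 ≡ 1 (mod 2).
  s_3 = 1 + 1 + 0 + 0 + 0 + 1 + 1 + 0 = 4 ≡ 0 (mod 2).
  s_4 = 0 + 1 + 1 + 0 + 0 + 1 + 1 + 0 = 4 ≡ 0 (mod 2).
s = (0, 1, 0, 0)^T — this equals column 4 of H (binary 0100), so error is at position 4.
Correct: flip bit 4 of r = 011010010010110 to get c = 011110010010110.


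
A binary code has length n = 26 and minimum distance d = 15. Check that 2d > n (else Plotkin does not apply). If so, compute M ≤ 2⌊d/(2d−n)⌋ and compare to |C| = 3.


Plotkin bound M ≤ 6; given |C| = 3 ≤ bound (satisfied).

Check applicability: 2d = 30, n = 26.
2d − n = 4 > 0, so Plotkin applies.
Compute d/(2d−n) = 15/4 ≈ 3.7500.
⌊d/(2d−n)⌋ = 3.
Plotkin bound: M ≤ 2·3 = 6.
Given |C| = 3, check: satisfied.
This |C| is below the Plotkin bound.


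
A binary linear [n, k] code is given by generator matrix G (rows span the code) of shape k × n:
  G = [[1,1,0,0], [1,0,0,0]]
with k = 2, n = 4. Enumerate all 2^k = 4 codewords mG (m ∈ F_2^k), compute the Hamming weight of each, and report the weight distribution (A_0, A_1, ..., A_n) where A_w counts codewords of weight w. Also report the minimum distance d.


Weight distribution: A_0 = 1, A_1 = 2, A_2 = 1. Minimum distance d = 1.

Enumerate all 2^2 = 4 messages m ∈ F_2^2.
For each, compute codeword c = mG in F_2^4, then tally its weight.
  m = 00 → c = 0000, weight = 0.
  m = 10 → c = 1100, weight = 2.
  m = 01 → c = 1000, weight = 1.
  m = 11 → c = 0100, weight = 1.
Tally weights:
  weight 0: 1 codewords.
  weight 1: 2 codewords.
  weight 2: 1 codewords.
Minimum distance d = smallest w > 0 with A_w > 0 = 1.
Sanity: Σ A_w = 4 = 2^2 = 4 ✓.


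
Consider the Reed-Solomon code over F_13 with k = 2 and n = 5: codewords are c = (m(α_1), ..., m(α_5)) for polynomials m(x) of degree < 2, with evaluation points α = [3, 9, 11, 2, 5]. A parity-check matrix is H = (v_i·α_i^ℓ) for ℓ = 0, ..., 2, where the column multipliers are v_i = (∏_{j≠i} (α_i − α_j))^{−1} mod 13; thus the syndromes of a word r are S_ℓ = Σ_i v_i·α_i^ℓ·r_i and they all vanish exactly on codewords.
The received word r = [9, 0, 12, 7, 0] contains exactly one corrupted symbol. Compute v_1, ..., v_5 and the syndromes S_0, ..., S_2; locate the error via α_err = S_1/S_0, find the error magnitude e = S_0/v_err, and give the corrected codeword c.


S = (9, 3, 1), error at position 2, error magnitude e = 5, c = [9, 8, 12, 7, 0].

Step 1: column multipliers v_i = (∏_{j≠i}(α_i − α_j))^{−1} mod 13.
  i = 1 (α = 3): (3−9)(3−11)(3−2)(3−5) = (−6)·(−8)·1·(−2) = −96 ≡ 8, so v_1 = 8^{−1} = 5 (mod 13).
  i = 2 (α = 9): (9−3)(9−11)(9−2)(9−5) = 6·(−2)·7·4 = −336 ≡ 2, so v_2 = 2^{−1} = 7 (mod 13).
  i = 3 (α = 11): (11−3)(11−9)(11−2)(11−5) = 8·2·9·6 = 864 ≡ 6, so v_3 = 6^{−1} = 11 (mod 13).
  i = 4 (α = 2): (2−3)(2−9)(2−11)(2−5) = (−1)·(−7)·(−9)·(−3) = 189 ≡ 7, so v_4 = 7^{−1} = 2 (mod 13).
  i = 5 (α = 5): (5−3)(5−9)(5−11)(5−2) = 2·(−4)·(−6)·3 = 144 ≡ 1, so v_5 = 1^{−1} = 1 (mod 13).
  v = [5, 7, 11, 2, 1].
Step 2: syndromes of r = [9, 0, 12, 7, 0] (all sums mod 13).
  S_0 = Σ v_i r_i = 5·9 + 7·0 + 11·12 + 2·7 + 1·0 = 191 ≡ 9.
  S_1 = Σ v_i α_i r_i = 5·3·9 + 7·9·0 + 11·11·12 + 2·2·7 + 1·5·0 = 1615 ≡ 3.
  α_i^2 mod 13 = [9, 3, 4, 4, 12].
  S_2 = Σ v_i α_i^2 r_i = 5·9·9 + 7·3·0 + 11·4·12 + 2·4·7 + 1·12·0 = 989 ≡ 1.
  S = (9, 3, 1) ≠ 0, so r is not a codeword (an error is present).
Step 3: locate the error. For a single error e at position i, S_ℓ = v_i·e·α_i^ℓ, so α_err = S_1/S_0.
  S_0^{−1} = 9^{−1} = 3 (mod 13), so α_err = 3·3 = 9 ≡ 9 = α_2. Error position i = 2.
  Consistency check: S_2/S_1 = 1·9 = 9 ≡ 9 = α_err ✓ (single-error assumption holds).
Step 4: error magnitude e = S_0/v_2 = S_0·∏_{j≠2}(α_2 − α_j) = 9·2 = 18 ≡ 5 (mod 13).
Step 5: correct position 2: c_2 = r_2 − e = 0 − 5 ≡ 8 (mod 13). Hence c = [9, 8, 12, 7, 0].
  Check: interpolating c through the α_i gives m(x) = 3 + 2·x (degree < 2) with m(α_i) = c_i for every i, so c is indeed a codeword.


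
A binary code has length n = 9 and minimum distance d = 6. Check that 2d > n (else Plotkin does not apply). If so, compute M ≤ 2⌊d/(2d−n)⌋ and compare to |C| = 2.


Plotkin bound M ≤ 4; given |C| = 2 ≤ bound (satisfied).

Check applicability: 2d = 12, n = 9.
2d − n = 3 > 0, so Plotkin applies.
Compute d/(2d−n) = 6/3 ≈ 2.0000.
⌊d/(2d−n)⌋ = 2.
Plotkin bound: M ≤ 2·2 = 4.
Given |C| = 2, check: satisfied.
This |C| is below the Plotkin bound.


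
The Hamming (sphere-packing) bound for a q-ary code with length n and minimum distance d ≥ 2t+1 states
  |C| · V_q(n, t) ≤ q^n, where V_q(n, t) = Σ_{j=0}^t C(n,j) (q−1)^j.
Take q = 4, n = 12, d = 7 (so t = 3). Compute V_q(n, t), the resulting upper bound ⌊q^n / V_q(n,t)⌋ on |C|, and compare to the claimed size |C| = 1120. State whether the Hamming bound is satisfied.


V_q(n, t) = 6571, q^n = 16777216, Hamming bound = 2553, |C| = 1120 ≤ bound (satisfied).

Step 1: Compute V_q(n, t) = Σ_{j=0}^3 C(n, j) (q−1)^j.
  j = 0: C(12,0)·(3)^0 = 1·1 = 1.
  j = 1: C(12,1)·(3)^1 = 12·3 = 36.
  j = 2: C(12,2)·(3)^2 = 66·9 = 594.
  j = 3: C(12,3)·(3)^3 = 220·27 = 5940.
  V_q(n, t) = 1 + 36 + 594 + 5940 = 6571.
Step 2: q^n = 4^12 = 16777216.
Step 3: Hamming bound ⌊q^n / V_q(n,t)⌋ = ⌊16777216/6571⌋ = 2553.
Step 4: Compare |C| = 1120 to 2553: satisfied.
The claimed |C| lies below the Hamming bound.


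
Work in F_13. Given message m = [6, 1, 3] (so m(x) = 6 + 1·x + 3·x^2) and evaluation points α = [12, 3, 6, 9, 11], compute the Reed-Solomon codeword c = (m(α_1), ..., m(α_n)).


c = [8, 10, 3, 11, 3]

Message polynomial: m(x) = 6 + 1·x + 3·x^2 (mod 13).
For each evaluation point α_i, compute m(α_i) mod 13:
  α_1 = 12: Horner steps 3 → 11 → 8, so m(12) = 8.
  α_2 = 3: Horner steps 3 → 10 → 10, so m(3) = 10.
  α_3 = 6: Horner steps 3 → 6 → 3, so m(6) = 3.
  α_4 = 9: Horner steps 3 → 2 → 11, so m(9) = 11.
  α_5 = 11: Horner steps 3 → 8 → 3, so m(11) = 3.
Codeword c = [8, 10, 3, 11, 3] ∈ F_13^5.


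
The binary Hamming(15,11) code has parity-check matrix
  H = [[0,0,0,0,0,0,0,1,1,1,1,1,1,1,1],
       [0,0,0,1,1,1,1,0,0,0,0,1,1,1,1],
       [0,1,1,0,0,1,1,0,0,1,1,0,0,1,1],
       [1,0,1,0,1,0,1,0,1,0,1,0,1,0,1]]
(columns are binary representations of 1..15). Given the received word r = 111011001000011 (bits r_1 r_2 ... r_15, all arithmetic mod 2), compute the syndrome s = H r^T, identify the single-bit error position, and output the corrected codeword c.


s = (1, 0, 1, 1)^T, error position = 11, corrected codeword c = 111011001010011

Compute s = H r^T mod 2 one row at a time:
  s_1 = 0 + 1 + 0 + 0 + 0 + 0 + 1 + 1 = 3 ≡ 1 (mod 2).
  s_2 = 0 + 1 + 1 + 0 + 0 + 0 + 1 + 1 = 4 ≡ 0 (mod 2).
  s_3 = 1 + 1 + 1 + 0 + 0 + 0 + 1 + 1 = 5 ≡ 1 (mod 2).
  s_4 = 1 + 1 + 1 + 0 + 1 + 0 + 0 + 1 = 5 ≡ 1 (mod 2).
s = (1, 0, 1, 1)^T — this equals column 11 of H (binary 1011), so error is at position 11.
Correct: flip bit 11 of r = 111011001000011 to get c = 111011001010011.


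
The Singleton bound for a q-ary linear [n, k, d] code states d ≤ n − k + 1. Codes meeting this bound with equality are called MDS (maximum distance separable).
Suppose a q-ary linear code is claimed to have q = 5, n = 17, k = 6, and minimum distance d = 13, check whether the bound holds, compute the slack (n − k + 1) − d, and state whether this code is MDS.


Singleton RHS = n − k + 1 = 12, slack = -1, bound violated (no such code; not MDS).

Singleton bound: d ≤ n − k + 1.
Here n = 17, k = 6, so n − k + 1 = 12.
Given d = 13, check d ≤ 12: NO.
Slack = (n − k + 1) − d = -1.
The slack is negative: d = 13 exceeds n − k + 1 = 12 by 1, so the Singleton bound is violated and no linear [17, 6, 13]_5 code can exist. In particular it is not MDS (MDS requires d = n − k + 1 exactly).
Description: the claimed parameters are [17, 6, 13]_5; such a code would be impossible (violates the Singleton bound).


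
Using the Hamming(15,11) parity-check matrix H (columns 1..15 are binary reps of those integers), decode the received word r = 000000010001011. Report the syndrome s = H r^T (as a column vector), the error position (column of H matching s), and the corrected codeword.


s = (0, 1, 0, 1)^T, error position = 5, corrected codeword c = 000010010001011

Compute s = H r^T mod 2 one row at a time:
  s_1 = 1 + 0 + 0 + 0 + 1 + 0 + 1 + 1 = 4 ≡ 0 (mod 2).
  s_2 = 0 + 0 + 0 + 0 + 1 + 0 + 1 + 1 = 3 ≡ 1 (mod 2).
  s_3 = 0 + 0 + 0 + 0 + 0 + 0 + 1 + 1 = 2 ≡ 0 (mod 2).
  s_4 = 0 + 0 + 0 + 0 + 0 + 0 + 0 + 1 = 1 ≡ 1 (mod 2).
s = (0, 1, 0, 1)^T — this equals column 5 of H (binary 0101), so error is at position 5.
Correct: flip bit 5 of r = 000000010001011 to get c = 000010010001011.


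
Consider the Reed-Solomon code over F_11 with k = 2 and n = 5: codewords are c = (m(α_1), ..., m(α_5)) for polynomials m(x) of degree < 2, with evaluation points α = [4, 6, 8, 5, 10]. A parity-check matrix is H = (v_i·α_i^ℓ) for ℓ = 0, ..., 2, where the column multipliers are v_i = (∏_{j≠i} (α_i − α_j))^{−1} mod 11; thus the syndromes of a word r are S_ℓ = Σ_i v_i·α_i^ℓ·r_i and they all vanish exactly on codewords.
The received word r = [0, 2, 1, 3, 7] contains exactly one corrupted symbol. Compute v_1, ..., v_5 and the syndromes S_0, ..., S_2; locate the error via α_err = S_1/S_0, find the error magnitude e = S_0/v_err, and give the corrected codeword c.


S = (8, 4, 2), error at position 2, error magnitude e = 7, c = [0, 6, 1, 3, 7].

Step 1: column multipliers v_i = (∏_{j≠i}(α_i − α_j))^{−1} mod 11.
  i = 1 (α = 4): (4−6)(4−8)(4−5)(4−10) = (−2)·(−4)·(−1)·(−6) = 48 ≡ 4, so v_1 = 4^{−1} = 3 (mod 11).
  i = 2 (α = 6): (6−4)(6−8)(6−5)(6−10) = 2·(−2)·1·(−4) = 16 ≡ 5, so v_2 = 5^{−1} = 9 (mod 11).
  i = 3 (α = 8): (8−4)(8−6)(8−5)(8−10) = 4·2·3·(−2) = −48 ≡ 7, so v_3 = 7^{−1} = 8 (mod 11).
  i = 4 (α = 5): (5−4)(5−6)(5−8)(5−10) = 1·(−1)·(−3)·(−5) = −15 ≡ 7, so v_4 = 7^{−1} = 8 (mod 11).
  i = 5 (α = 10): (10−4)(10−6)(10−8)(10−5) = 6·4·2·5 = 240 ≡ 9, so v_5 = 9^{−1} = 5 (mod 11).
  v = [3, 9, 8, 8, 5].
Step 2: syndromes of r = [0, 2, 1, 3, 7] (all sums mod 11).
  S_0 = Σ v_i r_i = 3·0 + 9·2 + 8·1 + 8·3 + 5·7 = 85 ≡ 8.
  S_1 = Σ v_i α_i r_i = 3·4·0 + 9·6·2 + 8·8·1 + 8·5·3 + 5·10·7 = 642 ≡ 4.
  α_i^2 mod 11 = [5, 3, 9, 3, 1].
  S_2 = Σ v_i α_i^2 r_i = 3·5·0 + 9·3·2 + 8·9·1 + 8·3·3 + 5·1·7 = 233 ≡ 2.
  S = (8, 4, 2) ≠ 0, so r is not a codeword (an error is present).
Step 3: locate the error. For a single error e at position i, S_ℓ = v_i·e·α_i^ℓ, so α_err = S_1/S_0.
  S_0^{−1} = 8^{−1} = 7 (mod 11), so α_err = 4·7 = 28 ≡ 6 = α_2. Error position i = 2.
  Consistency check: S_2/S_1 = 2·3 = 6 ≡ 6 = α_err ✓ (single-error assumption holds).
Step 4: error magnitude e = S_0/v_2 = S_0·∏_{j≠2}(α_2 − α_j) = 8·5 = 40 ≡ 7 (mod 11).
Step 5: correct position 2: c_2 = r_2 − e = 2 − 7 ≡ 6 (mod 11). Hence c = [0, 6, 1, 3, 7].
  Check: interpolating c through the α_i gives m(x) = 10 + 3·x (degree < 2) with m(α_i) = c_i for every i, so c is indeed a codeword.


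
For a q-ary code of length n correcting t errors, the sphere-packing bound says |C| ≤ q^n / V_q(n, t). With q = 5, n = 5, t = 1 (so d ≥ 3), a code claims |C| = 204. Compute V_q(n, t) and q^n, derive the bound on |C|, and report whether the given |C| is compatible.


V_q(n, t) = 21, q^n = 3125, Hamming bound = 148, |C| = 204 > bound (violated).

Step 1: Compute V_q(n, t) = Σ_{j=0}^1 C(n, j) (q−1)^j.
  j = 0: C(5,0)·(4)^0 = 1·1 = 1.
  j = 1: C(5,1)·(4)^1 = 5·4 = 20.
  V_q(n, t) = 1 + 20 = 21.
Step 2: q^n = 5^5 = 3125.
Step 3: Hamming bound ⌊q^n / V_q(n,t)⌋ = ⌊3125/21⌋ = 148.
Step 4: Compare |C| = 204 to 148: violated.
The claimed |C| lies above the Hamming bound, so no 5-ary code of length 5 with d ≥ 3 can have 204 codewords.
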